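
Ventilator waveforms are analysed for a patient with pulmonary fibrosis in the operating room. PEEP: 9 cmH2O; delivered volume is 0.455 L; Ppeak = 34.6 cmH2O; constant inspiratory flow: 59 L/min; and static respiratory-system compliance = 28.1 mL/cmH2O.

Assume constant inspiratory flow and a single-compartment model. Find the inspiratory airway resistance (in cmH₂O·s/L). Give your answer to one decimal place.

9.6

Flow: 59 L/min ÷ 60 = 0.9833 L/s.
Equation of motion (constant flow): PIP = Vt/C + R·V̇ + PEEP.
R·V̇ = PIP − Vt/C − PEEP = 34.6 − 455/28.1 − 9 = 34.6 − 16.192 − 9 = 9.408 cmH2O.
R = 9.408 / 0.9833 = 9.568 cmH2O·s/L.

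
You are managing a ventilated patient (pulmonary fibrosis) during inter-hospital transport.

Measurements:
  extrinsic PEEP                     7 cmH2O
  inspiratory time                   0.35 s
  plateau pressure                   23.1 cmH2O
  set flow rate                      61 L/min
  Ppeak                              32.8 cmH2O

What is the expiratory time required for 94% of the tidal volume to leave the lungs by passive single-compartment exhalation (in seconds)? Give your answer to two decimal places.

0.59

Flow: 61 L/min ÷ 60 = 1.0167 L/s.
Vt = flow × Ti = 1.0167 L/s × 0.35 s × 1000 mL/L = 355.85 mL.
R = (PIP − Pplat)/V̇ = (32.8 − 23.1) / 1.0167 = 9.7/1.0167 = 9.541 cmH2O·s/L.
C = Vt/(Pplat − PEEP) = 355.85 / (23.1 − 7) = 355.85/16.1 = 22.102 mL/cmH2O.
τ = R × C = 9.541 × 0.0221 L/cmH2O = 0.2109 s.
t = −τ·ln(1 − 0.94) = −0.2109·ln(0.06) = 0.5933 s.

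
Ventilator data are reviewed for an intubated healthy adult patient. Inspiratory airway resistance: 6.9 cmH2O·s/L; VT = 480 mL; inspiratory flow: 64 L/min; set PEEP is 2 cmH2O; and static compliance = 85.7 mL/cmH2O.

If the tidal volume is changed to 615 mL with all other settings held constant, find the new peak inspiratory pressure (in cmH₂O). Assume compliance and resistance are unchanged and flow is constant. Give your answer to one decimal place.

16.5

Flow: 64 L/min ÷ 60 = 1.0667 L/s.
PIP = Vt/C + R·V̇ + PEEP (constant-flow equation of motion).
Only the elastic term changes: ΔPIP = ΔVt / C = (615 − 480) / 85.7 = 1.575 cmH2O.
Original PIP = 480/85.7 + 6.9×1.0667 + 2 = 14.961 cmH2O; new PIP = 14.961 + (1.575) = 16.536 cmH2O.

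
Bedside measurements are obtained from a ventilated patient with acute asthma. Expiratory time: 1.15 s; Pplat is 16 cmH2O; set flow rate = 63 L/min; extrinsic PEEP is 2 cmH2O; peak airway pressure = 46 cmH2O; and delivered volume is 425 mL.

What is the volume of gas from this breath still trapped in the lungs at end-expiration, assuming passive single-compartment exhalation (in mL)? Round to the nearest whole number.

113

Flow: 63 L/min ÷ 60 = 1.05 L/s.
R = (PIP − Pplat)/V̇ = (46 − 16) / 1.05 = 30.0/1.05 = 28.571 cmH2O·s/L.
C = Vt/(Pplat − PEEP) = 425.0 / (16 − 2) = 425.0/14.0 = 30.357 mL/cmH2O.
τ = R × C = 28.571 × 0.03036 L/cmH2O = 0.8674 s.
Fraction remaining = e^(−Te/τ) = e^(−1.15/0.8674) = 0.2656.
Trapped volume = 425.0 × 0.2656 = 112.88 mL.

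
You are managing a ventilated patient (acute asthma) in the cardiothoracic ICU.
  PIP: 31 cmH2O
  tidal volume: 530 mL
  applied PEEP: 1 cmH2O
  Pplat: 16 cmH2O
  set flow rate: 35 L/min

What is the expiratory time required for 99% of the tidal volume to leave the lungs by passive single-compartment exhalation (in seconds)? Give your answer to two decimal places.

Flow: 35 L/min ÷ 60 = 0.5833 L/s.
R = (PIP − Pplat)/V̇ = (31 − 16) / 0.5833 = 15.0/0.5833 = 25.716 cmH2O·s/L.
C = Vt/(Pplat − PEEP) = 530.0 / (16 − 1) = 530.0/15.0 = 35.333 mL/cmH2O.
τ = R × C = 25.716 × 0.03533 L/cmH2O = 0.9085 s.
t = −τ·ln(1 − 0.99) = −0.9085·ln(0.01) = 4.184 s.

4.18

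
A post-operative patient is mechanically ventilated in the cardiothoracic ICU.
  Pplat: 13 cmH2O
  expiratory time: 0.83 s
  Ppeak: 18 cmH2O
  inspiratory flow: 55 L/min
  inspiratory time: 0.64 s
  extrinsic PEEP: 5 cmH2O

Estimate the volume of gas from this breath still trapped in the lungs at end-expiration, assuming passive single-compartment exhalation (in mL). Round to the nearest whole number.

Flow: 55 L/min ÷ 60 = 0.9167 L/s.
Vt = flow × Ti = 0.9167 L/s × 0.64 s × 1000 mL/L = 586.69 mL.
R = (PIP − Pplat)/V̇ = (18 − 13) / 0.9167 = 5.0/0.9167 = 5.454 cmH2O·s/L.
C = Vt/(Pplat − PEEP) = 586.69 / (13 − 5) = 586.69/8.0 = 73.336 mL/cmH2O.
τ = R × C = 5.454 × 0.07334 L/cmH2O = 0.4 s.
Fraction remaining = e^(−Te/τ) = e^(−0.83/0.4) = 0.1256.
Trapped volume = 586.69 × 0.1256 = 73.688 mL.

74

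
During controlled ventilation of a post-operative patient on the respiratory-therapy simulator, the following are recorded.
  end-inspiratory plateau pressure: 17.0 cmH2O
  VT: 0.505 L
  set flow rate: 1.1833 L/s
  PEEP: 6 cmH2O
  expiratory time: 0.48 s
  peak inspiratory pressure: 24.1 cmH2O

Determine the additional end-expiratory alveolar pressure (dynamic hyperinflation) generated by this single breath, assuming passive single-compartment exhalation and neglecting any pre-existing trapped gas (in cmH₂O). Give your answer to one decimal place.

1.9

R = (PIP − Pplat)/V̇ = (24.1 − 17.0) / 1.1833 = 7.1/1.1833 = 6.0 cmH2O·s/L.
C = Vt/(Pplat − PEEP) = 505.0 / (17.0 − 6) = 505.0/11.0 = 45.909 mL/cmH2O.
τ = R × C = 6.0 × 0.04591 L/cmH2O = 0.2755 s.
Fraction remaining = e^(−Te/τ) = e^(−0.48/0.2755) = 0.1751; trapped volume = 505.0 × 0.1751 = 88.426 mL.
Additional alveolar pressure from trapping ≈ V_trapped / C = 88.426 / 45.909 = 1.926 cmH2O.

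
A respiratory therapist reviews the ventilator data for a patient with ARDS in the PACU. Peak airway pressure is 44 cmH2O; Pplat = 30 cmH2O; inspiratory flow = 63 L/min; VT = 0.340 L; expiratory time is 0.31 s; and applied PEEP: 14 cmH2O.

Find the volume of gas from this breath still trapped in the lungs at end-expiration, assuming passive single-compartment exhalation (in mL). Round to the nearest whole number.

Flow: 63 L/min ÷ 60 = 1.05 L/s.
R = (PIP − Pplat)/V̇ = (44 − 30) / 1.05 = 14.0/1.05 = 13.333 cmH2O·s/L.
C = Vt/(Pplat − PEEP) = 340.0 / (30 − 14) = 340.0/16.0 = 21.25 mL/cmH2O.
τ = R × C = 13.333 × 0.02125 L/cmH2O = 0.2833 s.
Fraction remaining = e^(−Te/τ) = e^(−0.31/0.2833) = 0.3348.
Trapped volume = 340.0 × 0.3348 = 113.83 mL.

114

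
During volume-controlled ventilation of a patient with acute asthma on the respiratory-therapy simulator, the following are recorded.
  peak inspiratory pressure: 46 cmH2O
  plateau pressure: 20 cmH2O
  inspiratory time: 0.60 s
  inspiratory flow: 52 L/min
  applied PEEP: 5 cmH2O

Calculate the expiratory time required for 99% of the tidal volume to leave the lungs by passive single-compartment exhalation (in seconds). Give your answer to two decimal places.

4.79

Flow: 52 L/min ÷ 60 = 0.8667 L/s.
Vt = flow × Ti = 0.8667 L/s × 0.60 s × 1000 mL/L = 520.02 mL.
R = (PIP − Pplat)/V̇ = (46 − 20) / 0.8667 = 26.0/0.8667 = 29.999 cmH2O·s/L.
C = Vt/(Pplat − PEEP) = 520.02 / (20 − 5) = 520.02/15.0 = 34.668 mL/cmH2O.
τ = R × C = 29.999 × 0.03467 L/cmH2O = 1.04 s.
t = −τ·ln(1 − 0.99) = −1.04·ln(0.01) = 4.789 s.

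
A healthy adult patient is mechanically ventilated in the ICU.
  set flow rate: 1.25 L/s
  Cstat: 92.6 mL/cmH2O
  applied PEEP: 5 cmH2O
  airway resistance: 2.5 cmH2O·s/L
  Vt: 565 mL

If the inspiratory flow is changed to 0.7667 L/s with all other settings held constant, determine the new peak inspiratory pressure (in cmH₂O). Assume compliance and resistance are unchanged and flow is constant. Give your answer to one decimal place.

PIP = Vt/C + R·V̇ + PEEP (constant-flow equation of motion).
Only the resistive term changes: ΔPIP = R × ΔV̇ = 2.5 × (0.7667 − 1.25) = 2.5 × -0.4833 = -1.208 cmH2O.
Original PIP = 565/92.6 + 2.5×1.25 + 5 = 14.227 cmH2O; new PIP = 14.227 + (-1.208) = 13.019 cmH2O.

13.0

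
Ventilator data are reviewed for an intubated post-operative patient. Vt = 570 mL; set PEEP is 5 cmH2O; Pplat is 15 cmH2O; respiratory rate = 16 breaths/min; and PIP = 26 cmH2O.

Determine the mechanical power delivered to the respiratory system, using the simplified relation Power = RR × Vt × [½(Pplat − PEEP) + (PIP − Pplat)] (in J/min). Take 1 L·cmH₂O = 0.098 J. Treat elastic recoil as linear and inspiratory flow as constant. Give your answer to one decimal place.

14.3

Per-breath work = Vt × [½(Pplat−PEEP) + (PIP−Pplat)] = 0.570 × [0.5×10.0 + 11.0] = 0.570 × 16.0 = 9.12 L·cmH2O.
Power = 16 × 9.12 = 145.92 L·cmH2O/min.
× 0.098 J/(L·cmH2O) → 14.3 J/min.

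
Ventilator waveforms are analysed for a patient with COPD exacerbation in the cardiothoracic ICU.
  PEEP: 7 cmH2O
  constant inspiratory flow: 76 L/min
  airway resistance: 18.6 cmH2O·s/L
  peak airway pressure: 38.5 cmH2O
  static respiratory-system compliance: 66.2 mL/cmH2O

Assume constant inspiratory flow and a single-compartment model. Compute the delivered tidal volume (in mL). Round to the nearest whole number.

Flow: 76 L/min ÷ 60 = 1.2667 L/s.
Equation of motion (constant flow): PIP = Vt/C + R·V̇ + PEEP.
Vt/C = PIP − R·V̇ − PEEP = 38.5 − 23.561 − 7 = 7.939 cmH2O.
Vt = C × 7.939 = 66.2 × 7.939 = 525.56 mL.

526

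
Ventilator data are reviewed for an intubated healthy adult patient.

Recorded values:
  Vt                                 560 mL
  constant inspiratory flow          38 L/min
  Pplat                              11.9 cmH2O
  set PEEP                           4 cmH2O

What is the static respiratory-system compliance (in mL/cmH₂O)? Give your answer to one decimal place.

70.9

Cstat = Vt / (Pplat − PEEP) = 560 / (11.9 − 4) = 560 / 7.9 = 70.886 mL/cmH2O.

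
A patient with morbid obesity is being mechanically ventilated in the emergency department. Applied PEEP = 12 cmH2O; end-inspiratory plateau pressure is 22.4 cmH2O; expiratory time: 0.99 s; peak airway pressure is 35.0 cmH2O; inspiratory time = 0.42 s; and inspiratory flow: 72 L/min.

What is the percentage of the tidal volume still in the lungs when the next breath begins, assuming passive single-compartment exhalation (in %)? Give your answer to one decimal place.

Flow: 72 L/min ÷ 60 = 1.2 L/s.
Vt = flow × Ti = 1.2 L/s × 0.42 s × 1000 mL/L = 504.0 mL.
R = (PIP − Pplat)/V̇ = (35.0 − 22.4) / 1.2 = 12.6/1.2 = 10.5 cmH2O·s/L.
C = Vt/(Pplat − PEEP) = 504.0 / (22.4 − 12) = 504.0/10.4 = 48.462 mL/cmH2O.
τ = R × C = 10.5 × 0.04846 L/cmH2O = 0.5088 s.
Fraction remaining at end-expiration = e^(−Te/τ) = e^(−0.99/0.5088) = 0.1429 → 14.29%.

14.3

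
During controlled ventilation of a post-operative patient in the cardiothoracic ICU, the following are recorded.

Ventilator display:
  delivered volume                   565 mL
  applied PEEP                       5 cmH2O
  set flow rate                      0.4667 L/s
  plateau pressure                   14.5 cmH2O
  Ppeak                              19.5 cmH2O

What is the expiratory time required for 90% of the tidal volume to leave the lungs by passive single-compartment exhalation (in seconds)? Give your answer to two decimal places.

R = (PIP − Pplat)/V̇ = (19.5 − 14.5) / 0.4667 = 5.0/0.4667 = 10.714 cmH2O·s/L.
C = Vt/(Pplat − PEEP) = 565.0 / (14.5 − 5) = 565.0/9.5 = 59.474 mL/cmH2O.
τ = R × C = 10.714 × 0.05947 L/cmH2O = 0.6372 s.
t = −τ·ln(1 − 0.90) = −0.6372·ln(0.1) = 1.467 s.

1.47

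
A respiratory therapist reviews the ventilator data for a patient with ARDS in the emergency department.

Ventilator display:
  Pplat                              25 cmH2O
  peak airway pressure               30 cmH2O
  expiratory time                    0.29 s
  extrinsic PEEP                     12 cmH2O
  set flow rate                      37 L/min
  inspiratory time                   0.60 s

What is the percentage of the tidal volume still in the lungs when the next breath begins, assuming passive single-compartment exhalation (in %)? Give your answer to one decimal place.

Flow: 37 L/min ÷ 60 = 0.6167 L/s.
Vt = flow × Ti = 0.6167 L/s × 0.60 s × 1000 mL/L = 370.02 mL.
R = (PIP − Pplat)/V̇ = (30 − 25) / 0.6167 = 5.0/0.6167 = 8.108 cmH2O·s/L.
C = Vt/(Pplat − PEEP) = 370.02 / (25 − 12) = 370.02/13.0 = 28.463 mL/cmH2O.
τ = R × C = 8.108 × 0.02846 L/cmH2O = 0.2308 s.
Fraction remaining at end-expiration = e^(−Te/τ) = e^(−0.29/0.2308) = 0.2846 → 28.46%.

28.5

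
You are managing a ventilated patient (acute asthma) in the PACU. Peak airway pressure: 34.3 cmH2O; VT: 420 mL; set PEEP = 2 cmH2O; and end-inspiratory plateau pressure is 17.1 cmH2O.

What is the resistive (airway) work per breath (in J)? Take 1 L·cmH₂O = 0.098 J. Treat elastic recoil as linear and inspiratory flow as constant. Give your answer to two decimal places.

With constant inspiratory flow the resistive pressure is constant at PIP − Pplat = 34.3 − 17.1 = 17.2 cmH2O, so resistive work = 17.2 × 0.420 = 7.224 L·cmH2O.
× 0.098 J/(L·cmH2O) → 0.708 J.

0.71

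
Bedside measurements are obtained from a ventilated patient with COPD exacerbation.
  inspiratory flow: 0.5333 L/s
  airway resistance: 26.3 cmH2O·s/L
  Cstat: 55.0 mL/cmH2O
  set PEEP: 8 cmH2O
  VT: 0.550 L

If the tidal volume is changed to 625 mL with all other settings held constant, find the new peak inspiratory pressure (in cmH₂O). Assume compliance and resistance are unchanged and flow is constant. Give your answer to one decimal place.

33.4

PIP = Vt/C + R·V̇ + PEEP (constant-flow equation of motion).
Only the elastic term changes: ΔPIP = ΔVt / C = (625 − 550) / 55.0 = 1.364 cmH2O.
Original PIP = 550/55.0 + 26.3×0.5333 + 8 = 32.026 cmH2O; new PIP = 32.026 + (1.364) = 33.39 cmH2O.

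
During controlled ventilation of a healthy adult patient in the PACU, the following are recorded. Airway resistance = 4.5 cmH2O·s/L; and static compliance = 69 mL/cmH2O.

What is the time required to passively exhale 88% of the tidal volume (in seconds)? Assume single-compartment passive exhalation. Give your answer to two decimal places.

0.66

τ = R × C = 4.5 × 69 mL/cmH2O = 4.5 × 0.069 L/cmH2O = 0.3105 s.
Exhaled fraction f = 1 − e^(−t/τ) → t = −τ·ln(1 − f) = −0.3105·ln(0.12) = 0.6583 s.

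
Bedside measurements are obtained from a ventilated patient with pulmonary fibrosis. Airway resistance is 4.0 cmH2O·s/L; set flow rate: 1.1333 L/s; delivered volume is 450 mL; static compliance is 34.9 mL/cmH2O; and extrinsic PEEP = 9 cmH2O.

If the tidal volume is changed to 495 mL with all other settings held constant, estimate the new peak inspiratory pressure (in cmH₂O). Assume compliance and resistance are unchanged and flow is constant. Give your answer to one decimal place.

27.7

PIP = Vt/C + R·V̇ + PEEP (constant-flow equation of motion).
Only the elastic term changes: ΔPIP = ΔVt / C = (495 − 450) / 34.9 = 1.289 cmH2O.
Original PIP = 450/34.9 + 4.0×1.1333 + 9 = 26.427 cmH2O; new PIP = 26.427 + (1.289) = 27.716 cmH2O.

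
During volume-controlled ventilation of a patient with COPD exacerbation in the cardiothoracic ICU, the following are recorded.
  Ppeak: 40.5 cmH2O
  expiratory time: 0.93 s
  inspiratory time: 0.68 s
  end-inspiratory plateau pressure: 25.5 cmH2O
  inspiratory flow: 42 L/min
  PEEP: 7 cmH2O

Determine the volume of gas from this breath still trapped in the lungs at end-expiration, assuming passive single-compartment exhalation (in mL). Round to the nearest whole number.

88

Flow: 42 L/min ÷ 60 = 0.7 L/s.
Vt = flow × Ti = 0.7 L/s × 0.68 s × 1000 mL/L = 476.0 mL.
R = (PIP − Pplat)/V̇ = (40.5 − 25.5) / 0.7 = 15.0/0.7 = 21.429 cmH2O·s/L.
C = Vt/(Pplat − PEEP) = 476.0 / (25.5 − 7) = 476.0/18.5 = 25.73 mL/cmH2O.
τ = R × C = 21.429 × 0.02573 L/cmH2O = 0.5514 s.
Fraction remaining = e^(−Te/τ) = e^(−0.93/0.5514) = 0.1851.
Trapped volume = 476.0 × 0.1851 = 88.108 mL.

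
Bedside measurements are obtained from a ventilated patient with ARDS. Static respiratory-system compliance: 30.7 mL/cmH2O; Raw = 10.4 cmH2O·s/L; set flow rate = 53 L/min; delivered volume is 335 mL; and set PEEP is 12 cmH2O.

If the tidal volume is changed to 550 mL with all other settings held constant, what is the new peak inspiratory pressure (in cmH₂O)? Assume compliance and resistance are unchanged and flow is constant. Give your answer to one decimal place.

39.1

Flow: 53 L/min ÷ 60 = 0.8833 L/s.
PIP = Vt/C + R·V̇ + PEEP (constant-flow equation of motion).
Only the elastic term changes: ΔPIP = ΔVt / C = (550 − 335) / 30.7 = 7.003 cmH2O.
Original PIP = 335/30.7 + 10.4×0.8833 + 12 = 32.098 cmH2O; new PIP = 32.098 + (7.003) = 39.101 cmH2O.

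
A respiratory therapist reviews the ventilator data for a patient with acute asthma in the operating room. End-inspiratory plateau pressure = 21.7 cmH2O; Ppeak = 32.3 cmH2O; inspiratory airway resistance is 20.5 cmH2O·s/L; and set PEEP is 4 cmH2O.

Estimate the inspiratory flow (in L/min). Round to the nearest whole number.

31

flow = (PIP − Pplat) / Raw = (32.3 − 21.7) / 20.5 = 0.5171 L/s × 60 = 31.026 L/min.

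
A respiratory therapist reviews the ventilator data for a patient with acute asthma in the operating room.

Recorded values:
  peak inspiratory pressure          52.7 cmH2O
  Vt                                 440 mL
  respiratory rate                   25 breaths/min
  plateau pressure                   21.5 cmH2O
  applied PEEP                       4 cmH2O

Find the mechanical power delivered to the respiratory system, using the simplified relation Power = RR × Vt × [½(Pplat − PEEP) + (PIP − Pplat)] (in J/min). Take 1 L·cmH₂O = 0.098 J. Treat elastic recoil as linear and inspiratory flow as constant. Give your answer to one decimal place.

43.1

Per-breath work = Vt × [½(Pplat−PEEP) + (PIP−Pplat)] = 0.440 × [0.5×17.5 + 31.2] = 0.440 × 39.95 = 17.578 L·cmH2O.
Power = 25 × 17.578 = 439.45 L·cmH2O/min.
× 0.098 J/(L·cmH2O) → 43.066 J/min.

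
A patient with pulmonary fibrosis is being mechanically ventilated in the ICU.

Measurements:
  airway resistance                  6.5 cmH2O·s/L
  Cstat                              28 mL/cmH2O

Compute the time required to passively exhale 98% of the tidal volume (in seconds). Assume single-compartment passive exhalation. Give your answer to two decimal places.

τ = R × C = 6.5 × 28 mL/cmH2O = 6.5 × 0.028 L/cmH2O = 0.182 s.
Exhaled fraction f = 1 − e^(−t/τ) → t = −τ·ln(1 − f) = −0.182·ln(0.02) = 0.712 s.

0.71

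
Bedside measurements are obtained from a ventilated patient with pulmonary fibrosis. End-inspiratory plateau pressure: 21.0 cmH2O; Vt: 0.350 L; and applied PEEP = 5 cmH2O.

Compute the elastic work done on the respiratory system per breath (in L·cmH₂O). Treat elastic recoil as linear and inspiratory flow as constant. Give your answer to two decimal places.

Elastic work ≈ ½ × (Pplat − PEEP) × Vt = 0.5 × (21.0 − 5) × 0.350 L = 0.5 × 16.0 × 0.350 = 2.8 L·cmH2O.

2.80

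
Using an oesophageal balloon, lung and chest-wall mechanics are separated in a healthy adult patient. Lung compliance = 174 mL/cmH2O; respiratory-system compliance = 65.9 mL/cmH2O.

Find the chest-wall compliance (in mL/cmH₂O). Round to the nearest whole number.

106

1/Ccw = 1/Crs − 1/CL.
1/Ccw = 1/65.9 − 1/174 = 0.009427.
Ccw = 106.08 mL/cmH2O.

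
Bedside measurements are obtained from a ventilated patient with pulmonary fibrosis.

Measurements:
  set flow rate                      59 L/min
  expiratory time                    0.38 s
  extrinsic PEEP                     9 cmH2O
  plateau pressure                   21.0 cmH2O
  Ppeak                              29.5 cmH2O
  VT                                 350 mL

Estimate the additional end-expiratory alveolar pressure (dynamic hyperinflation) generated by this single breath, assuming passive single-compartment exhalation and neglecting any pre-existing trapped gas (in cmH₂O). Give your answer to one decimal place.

2.7

Flow: 59 L/min ÷ 60 = 0.9833 L/s.
R = (PIP − Pplat)/V̇ = (29.5 − 21.0) / 0.9833 = 8.5/0.9833 = 8.644 cmH2O·s/L.
C = Vt/(Pplat − PEEP) = 350.0 / (21.0 − 9) = 350.0/12.0 = 29.167 mL/cmH2O.
τ = R × C = 8.644 × 0.02917 L/cmH2O = 0.2521 s.
Fraction remaining = e^(−Te/τ) = e^(−0.38/0.2521) = 0.2215; trapped volume = 350.0 × 0.2215 = 77.525 mL.
Additional alveolar pressure from trapping ≈ V_trapped / C = 77.525 / 29.167 = 2.658 cmH2O.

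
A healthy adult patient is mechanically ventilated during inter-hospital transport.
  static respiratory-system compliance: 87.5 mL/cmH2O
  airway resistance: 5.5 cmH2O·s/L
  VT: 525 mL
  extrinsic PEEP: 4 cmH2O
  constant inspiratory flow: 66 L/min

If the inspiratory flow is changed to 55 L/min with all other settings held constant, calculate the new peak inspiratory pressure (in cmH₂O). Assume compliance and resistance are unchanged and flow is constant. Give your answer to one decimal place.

15.0

Flow: 66 L/min ÷ 60 = 1.1 L/s.
New flow: 55 L/min ÷ 60 = 0.9167 L/s.
PIP = Vt/C + R·V̇ + PEEP (constant-flow equation of motion).
Only the resistive term changes: ΔPIP = R × ΔV̇ = 5.5 × (0.9167 − 1.1) = 5.5 × -0.1833 = -1.008 cmH2O.
Original PIP = 525/87.5 + 5.5×1.1 + 4 = 16.05 cmH2O; new PIP = 16.05 + (-1.008) = 15.042 cmH2O.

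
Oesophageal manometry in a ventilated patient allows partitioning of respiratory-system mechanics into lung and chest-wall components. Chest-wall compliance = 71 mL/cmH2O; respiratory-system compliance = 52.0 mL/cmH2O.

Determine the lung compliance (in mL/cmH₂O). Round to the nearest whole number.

1/CL = 1/Crs − 1/Ccw.
1/CL = 1/52.0 − 1/71 = 0.005146.
CL = 194.33 mL/cmH2O.

194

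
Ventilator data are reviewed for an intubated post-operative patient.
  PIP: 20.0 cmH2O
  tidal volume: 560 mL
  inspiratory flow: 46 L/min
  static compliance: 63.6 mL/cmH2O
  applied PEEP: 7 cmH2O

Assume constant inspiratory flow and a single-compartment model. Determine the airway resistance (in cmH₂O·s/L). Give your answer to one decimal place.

Flow: 46 L/min ÷ 60 = 0.7667 L/s.
Equation of motion (constant flow): PIP = Vt/C + R·V̇ + PEEP.
R·V̇ = PIP − Vt/C − PEEP = 20.0 − 560/63.6 − 7 = 20.0 − 8.805 − 7 = 4.195 cmH2O.
R = 4.195 / 0.7667 = 5.472 cmH2O·s/L.

5.5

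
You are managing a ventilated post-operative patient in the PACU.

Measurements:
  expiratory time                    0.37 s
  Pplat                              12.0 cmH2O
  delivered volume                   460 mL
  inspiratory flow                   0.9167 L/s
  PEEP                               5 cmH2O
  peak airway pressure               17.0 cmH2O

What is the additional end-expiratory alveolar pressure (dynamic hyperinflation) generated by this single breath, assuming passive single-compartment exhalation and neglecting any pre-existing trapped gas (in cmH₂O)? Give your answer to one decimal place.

R = (PIP − Pplat)/V̇ = (17.0 − 12.0) / 0.9167 = 5.0/0.9167 = 5.454 cmH2O·s/L.
C = Vt/(Pplat − PEEP) = 460.0 / (12.0 − 5) = 460.0/7.0 = 65.714 mL/cmH2O.
τ = R × C = 5.454 × 0.06571 L/cmH2O = 0.3584 s.
Fraction remaining = e^(−Te/τ) = e^(−0.37/0.3584) = 0.3562; trapped volume = 460.0 × 0.3562 = 163.85 mL.
Additional alveolar pressure from trapping ≈ V_trapped / C = 163.85 / 65.714 = 2.493 cmH2O.

2.5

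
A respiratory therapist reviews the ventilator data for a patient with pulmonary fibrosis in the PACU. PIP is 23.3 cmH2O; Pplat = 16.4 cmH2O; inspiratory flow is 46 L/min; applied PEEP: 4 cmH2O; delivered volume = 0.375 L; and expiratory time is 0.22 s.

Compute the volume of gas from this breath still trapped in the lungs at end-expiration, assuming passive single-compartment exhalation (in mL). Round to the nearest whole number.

Flow: 46 L/min ÷ 60 = 0.7667 L/s.
R = (PIP − Pplat)/V̇ = (23.3 − 16.4) / 0.7667 = 6.9/0.7667 = 9.0 cmH2O·s/L.
C = Vt/(Pplat − PEEP) = 375.0 / (16.4 − 4) = 375.0/12.4 = 30.242 mL/cmH2O.
τ = R × C = 9.0 × 0.03024 L/cmH2O = 0.2722 s.
Fraction remaining = e^(−Te/τ) = e^(−0.22/0.2722) = 0.4456.
Trapped volume = 375.0 × 0.4456 = 167.1 mL.

167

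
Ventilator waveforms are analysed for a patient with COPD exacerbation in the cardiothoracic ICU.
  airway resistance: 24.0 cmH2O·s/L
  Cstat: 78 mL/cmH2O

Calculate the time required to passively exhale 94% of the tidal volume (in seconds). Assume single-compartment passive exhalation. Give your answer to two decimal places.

5.27

τ = R × C = 24.0 × 78 mL/cmH2O = 24.0 × 0.078 L/cmH2O = 1.872 s.
Exhaled fraction f = 1 − e^(−t/τ) → t = −τ·ln(1 − f) = −1.872·ln(0.06) = 5.267 s.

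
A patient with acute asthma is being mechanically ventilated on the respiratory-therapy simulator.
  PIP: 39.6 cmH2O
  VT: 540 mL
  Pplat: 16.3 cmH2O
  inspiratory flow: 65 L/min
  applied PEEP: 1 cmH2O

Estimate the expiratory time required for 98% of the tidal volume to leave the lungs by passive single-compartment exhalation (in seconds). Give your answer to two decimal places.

2.97

Flow: 65 L/min ÷ 60 = 1.0833 L/s.
R = (PIP − Pplat)/V̇ = (39.6 − 16.3) / 1.0833 = 23.3/1.0833 = 21.508 cmH2O·s/L.
C = Vt/(Pplat − PEEP) = 540.0 / (16.3 − 1) = 540.0/15.3 = 35.294 mL/cmH2O.
τ = R × C = 21.508 × 0.03529 L/cmH2O = 0.759 s.
t = −τ·ln(1 − 0.98) = −0.759·ln(0.02) = 2.969 s.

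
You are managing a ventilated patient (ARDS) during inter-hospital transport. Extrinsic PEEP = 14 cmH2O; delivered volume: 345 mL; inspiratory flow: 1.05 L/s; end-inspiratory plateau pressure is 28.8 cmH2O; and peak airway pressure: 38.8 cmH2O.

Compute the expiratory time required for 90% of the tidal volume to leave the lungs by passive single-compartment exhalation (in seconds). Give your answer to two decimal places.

R = (PIP − Pplat)/V̇ = (38.8 − 28.8) / 1.05 = 10.0/1.05 = 9.524 cmH2O·s/L.
C = Vt/(Pplat − PEEP) = 345.0 / (28.8 − 14) = 345.0/14.8 = 23.311 mL/cmH2O.
τ = R × C = 9.524 × 0.02331 L/cmH2O = 0.222 s.
t = −τ·ln(1 − 0.90) = −0.222·ln(0.1) = 0.5112 s.

0.51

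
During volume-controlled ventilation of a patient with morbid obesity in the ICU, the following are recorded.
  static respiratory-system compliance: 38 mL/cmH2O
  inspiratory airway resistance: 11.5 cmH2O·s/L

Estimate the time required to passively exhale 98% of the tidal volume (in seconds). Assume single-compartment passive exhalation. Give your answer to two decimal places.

1.71

τ = R × C = 11.5 × 38 mL/cmH2O = 11.5 × 0.038 L/cmH2O = 0.437 s.
Exhaled fraction f = 1 − e^(−t/τ) → t = −τ·ln(1 − f) = −0.437·ln(0.02) = 1.71 s.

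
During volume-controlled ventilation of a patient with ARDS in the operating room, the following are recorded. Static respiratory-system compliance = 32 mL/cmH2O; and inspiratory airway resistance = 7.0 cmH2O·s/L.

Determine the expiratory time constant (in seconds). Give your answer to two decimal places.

τ = R × C = 7.0 × 32 mL/cmH2O = 7.0 × 0.032 L/cmH2O = 0.224 s.

0.22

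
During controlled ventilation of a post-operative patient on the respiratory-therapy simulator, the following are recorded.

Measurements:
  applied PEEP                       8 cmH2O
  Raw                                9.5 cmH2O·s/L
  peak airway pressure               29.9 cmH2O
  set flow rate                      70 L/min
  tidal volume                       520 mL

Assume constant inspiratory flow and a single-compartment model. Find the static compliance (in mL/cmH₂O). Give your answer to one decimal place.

Flow: 70 L/min ÷ 60 = 1.1667 L/s.
Equation of motion (constant flow): PIP = Vt/C + R·V̇ + PEEP.
Vt/C = PIP − R·V̇ − PEEP = 29.9 − 9.5×1.1667 − 8 = 29.9 − 11.084 − 8 = 10.816 cmH2O.
C = Vt / 10.816 = 520 / 10.816 = 48.077 mL/cmH2O.

48.1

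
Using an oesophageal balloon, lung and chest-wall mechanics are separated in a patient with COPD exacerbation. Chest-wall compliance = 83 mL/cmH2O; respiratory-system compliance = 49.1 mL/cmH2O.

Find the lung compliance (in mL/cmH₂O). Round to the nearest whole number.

120

1/CL = 1/Crs − 1/Ccw.
1/CL = 1/49.1 − 1/83 = 0.008318.
CL = 120.22 mL/cmH2O.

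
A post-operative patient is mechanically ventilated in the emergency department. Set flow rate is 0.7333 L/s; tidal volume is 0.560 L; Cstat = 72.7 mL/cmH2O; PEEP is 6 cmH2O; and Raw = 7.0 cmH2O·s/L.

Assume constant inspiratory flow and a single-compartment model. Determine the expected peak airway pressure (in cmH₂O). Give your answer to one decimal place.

18.8

Equation of motion (constant flow): PIP = Vt/C + R·V̇ + PEEP.
PIP = 560/72.7 + 7.0×0.7333 + 6 = 7.703 + 5.133 + 6 = 18.836 cmH2O.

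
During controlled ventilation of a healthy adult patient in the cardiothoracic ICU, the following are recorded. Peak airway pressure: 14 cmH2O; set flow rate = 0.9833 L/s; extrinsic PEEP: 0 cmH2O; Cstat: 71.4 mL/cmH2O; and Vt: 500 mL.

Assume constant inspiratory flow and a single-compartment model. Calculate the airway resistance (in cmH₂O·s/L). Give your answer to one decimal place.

Equation of motion (constant flow): PIP = Vt/C + R·V̇ + PEEP.
R·V̇ = PIP − Vt/C − PEEP = 14 − 500/71.4 − 0 = 14 − 7.003 − 0 = 6.997 cmH2O.
R = 6.997 / 0.9833 = 7.116 cmH2O·s/L.

7.1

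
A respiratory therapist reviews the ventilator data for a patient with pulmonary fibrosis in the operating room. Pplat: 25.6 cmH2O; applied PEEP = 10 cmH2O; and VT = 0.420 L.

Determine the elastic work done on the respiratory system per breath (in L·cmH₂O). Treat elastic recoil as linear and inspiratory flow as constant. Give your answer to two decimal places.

Elastic work ≈ ½ × (Pplat − PEEP) × Vt = 0.5 × (25.6 − 10) × 0.420 L = 0.5 × 15.6 × 0.420 = 3.276 L·cmH2O.

3.28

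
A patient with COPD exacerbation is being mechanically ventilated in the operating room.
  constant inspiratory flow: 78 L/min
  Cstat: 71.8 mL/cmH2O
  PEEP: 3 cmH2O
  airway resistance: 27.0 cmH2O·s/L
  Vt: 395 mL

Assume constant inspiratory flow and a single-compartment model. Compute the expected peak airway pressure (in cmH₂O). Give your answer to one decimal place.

Flow: 78 L/min ÷ 60 = 1.3 L/s.
Equation of motion (constant flow): PIP = Vt/C + R·V̇ + PEEP.
PIP = 395/71.8 + 27.0×1.3 + 3 = 5.501 + 35.1 + 3 = 43.601 cmH2O.

43.6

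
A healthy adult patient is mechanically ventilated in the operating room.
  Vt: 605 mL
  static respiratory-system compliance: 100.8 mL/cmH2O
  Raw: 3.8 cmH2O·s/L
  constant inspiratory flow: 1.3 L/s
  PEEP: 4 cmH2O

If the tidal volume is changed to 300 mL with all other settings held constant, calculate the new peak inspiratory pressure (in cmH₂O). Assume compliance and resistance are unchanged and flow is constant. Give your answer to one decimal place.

11.9

PIP = Vt/C + R·V̇ + PEEP (constant-flow equation of motion).
Only the elastic term changes: ΔPIP = ΔVt / C = (300 − 605) / 100.8 = -3.026 cmH2O.
Original PIP = 605/100.8 + 3.8×1.3 + 4 = 14.942 cmH2O; new PIP = 14.942 + (-3.026) = 11.916 cmH2O.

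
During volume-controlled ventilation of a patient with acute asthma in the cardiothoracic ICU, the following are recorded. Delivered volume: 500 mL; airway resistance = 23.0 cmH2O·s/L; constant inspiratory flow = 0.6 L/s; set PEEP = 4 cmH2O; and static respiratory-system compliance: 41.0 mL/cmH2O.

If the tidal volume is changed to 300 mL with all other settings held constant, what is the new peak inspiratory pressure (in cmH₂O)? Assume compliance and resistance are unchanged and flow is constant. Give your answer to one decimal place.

PIP = Vt/C + R·V̇ + PEEP (constant-flow equation of motion).
Only the elastic term changes: ΔPIP = ΔVt / C = (300 − 500) / 41.0 = -4.878 cmH2O.
Original PIP = 500/41.0 + 23.0×0.6 + 4 = 29.995 cmH2O; new PIP = 29.995 + (-4.878) = 25.117 cmH2O.

25.1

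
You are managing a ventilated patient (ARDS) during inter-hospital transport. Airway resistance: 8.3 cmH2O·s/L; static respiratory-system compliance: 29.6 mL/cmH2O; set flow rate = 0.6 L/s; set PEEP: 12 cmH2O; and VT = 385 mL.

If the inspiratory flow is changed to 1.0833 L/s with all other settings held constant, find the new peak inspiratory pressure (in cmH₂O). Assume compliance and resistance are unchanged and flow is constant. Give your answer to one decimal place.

34.0

PIP = Vt/C + R·V̇ + PEEP (constant-flow equation of motion).
Only the resistive term changes: ΔPIP = R × ΔV̇ = 8.3 × (1.0833 − 0.6) = 8.3 × 0.4833 = 4.011 cmH2O.
Original PIP = 385/29.6 + 8.3×0.6 + 12 = 29.987 cmH2O; new PIP = 29.987 + (4.011) = 33.998 cmH2O.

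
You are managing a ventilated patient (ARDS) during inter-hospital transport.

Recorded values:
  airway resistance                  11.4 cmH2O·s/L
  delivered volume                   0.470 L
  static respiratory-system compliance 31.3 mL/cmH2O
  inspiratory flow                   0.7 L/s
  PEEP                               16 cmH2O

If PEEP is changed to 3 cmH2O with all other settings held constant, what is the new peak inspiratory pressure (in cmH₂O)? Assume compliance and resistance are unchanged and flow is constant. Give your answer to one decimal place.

PIP = Vt/C + R·V̇ + PEEP (constant-flow equation of motion).
Only the baseline term changes: ΔPIP = ΔPEEP = 3 − 16 = -13.0 cmH2O.
Original PIP = 470/31.3 + 11.4×0.7 + 16 = 38.996 cmH2O; new PIP = 38.996 + (-13.0) = 25.996 cmH2O.

26.0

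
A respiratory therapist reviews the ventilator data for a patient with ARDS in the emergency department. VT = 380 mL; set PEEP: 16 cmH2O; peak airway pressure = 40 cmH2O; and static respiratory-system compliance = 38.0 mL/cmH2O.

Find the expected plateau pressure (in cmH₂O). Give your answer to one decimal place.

Pplat = PEEP + Vt / Cstat = 16 + 380 / 38.0 = 16 + 10.0 = 26.0 cmH2O.

26.0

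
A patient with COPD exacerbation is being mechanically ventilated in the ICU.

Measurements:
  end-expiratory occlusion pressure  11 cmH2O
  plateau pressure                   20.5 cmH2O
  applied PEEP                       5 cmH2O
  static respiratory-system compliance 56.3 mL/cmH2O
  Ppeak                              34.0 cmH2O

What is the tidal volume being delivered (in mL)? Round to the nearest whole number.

535

End-expiratory occlusion gives total PEEP = 11 cmH2O (intrinsic PEEP = 11 − 5 = 6). Use total PEEP for the elastic gradient.
Vt = Cstat × (Pplat − PEEPtotal) = 56.3 × (20.5 − 11) = 56.3 × 9.5 = 534.85 mL.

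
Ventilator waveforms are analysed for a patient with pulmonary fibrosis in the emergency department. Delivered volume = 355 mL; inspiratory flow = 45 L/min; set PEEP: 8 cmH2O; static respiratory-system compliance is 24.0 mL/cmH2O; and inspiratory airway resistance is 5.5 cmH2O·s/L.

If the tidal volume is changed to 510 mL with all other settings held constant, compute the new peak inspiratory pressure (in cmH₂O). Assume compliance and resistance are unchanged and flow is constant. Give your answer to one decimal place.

Flow: 45 L/min ÷ 60 = 0.75 L/s.
PIP = Vt/C + R·V̇ + PEEP (constant-flow equation of motion).
Only the elastic term changes: ΔPIP = ΔVt / C = (510 − 355) / 24.0 = 6.458 cmH2O.
Original PIP = 355/24.0 + 5.5×0.75 + 8 = 26.917 cmH2O; new PIP = 26.917 + (6.458) = 33.375 cmH2O.

33.4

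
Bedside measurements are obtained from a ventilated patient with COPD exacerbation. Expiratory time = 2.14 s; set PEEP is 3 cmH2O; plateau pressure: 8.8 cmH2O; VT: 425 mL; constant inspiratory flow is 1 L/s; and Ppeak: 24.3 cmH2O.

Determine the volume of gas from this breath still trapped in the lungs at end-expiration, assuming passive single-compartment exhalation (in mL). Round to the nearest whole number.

R = (PIP − Pplat)/V̇ = (24.3 − 8.8) / 1 = 15.5/1 = 15.5 cmH2O·s/L.
C = Vt/(Pplat − PEEP) = 425.0 / (8.8 − 3) = 425.0/5.8 = 73.276 mL/cmH2O.
τ = R × C = 15.5 × 0.07328 L/cmH2O = 1.136 s.
Fraction remaining = e^(−Te/τ) = e^(−2.14/1.136) = 0.152.
Trapped volume = 425.0 × 0.152 = 64.6 mL.

65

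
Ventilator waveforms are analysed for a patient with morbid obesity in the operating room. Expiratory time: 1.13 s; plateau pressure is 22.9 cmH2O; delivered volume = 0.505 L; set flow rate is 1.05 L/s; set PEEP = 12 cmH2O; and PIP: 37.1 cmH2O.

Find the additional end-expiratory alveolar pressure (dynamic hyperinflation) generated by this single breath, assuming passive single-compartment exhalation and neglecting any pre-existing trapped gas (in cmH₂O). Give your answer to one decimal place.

1.8

R = (PIP − Pplat)/V̇ = (37.1 − 22.9) / 1.05 = 14.2/1.05 = 13.524 cmH2O·s/L.
C = Vt/(Pplat − PEEP) = 505.0 / (22.9 − 12) = 505.0/10.9 = 46.33 mL/cmH2O.
τ = R × C = 13.524 × 0.04633 L/cmH2O = 0.6266 s.
Fraction remaining = e^(−Te/τ) = e^(−1.13/0.6266) = 0.1647; trapped volume = 505.0 × 0.1647 = 83.174 mL.
Additional alveolar pressure from trapping ≈ V_trapped / C = 83.174 / 46.33 = 1.795 cmH2O.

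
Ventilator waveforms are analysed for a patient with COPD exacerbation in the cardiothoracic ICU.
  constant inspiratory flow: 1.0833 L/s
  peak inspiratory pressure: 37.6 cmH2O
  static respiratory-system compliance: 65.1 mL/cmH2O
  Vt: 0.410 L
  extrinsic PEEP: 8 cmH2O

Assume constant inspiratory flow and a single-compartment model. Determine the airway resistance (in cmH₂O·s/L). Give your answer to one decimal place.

21.5

Equation of motion (constant flow): PIP = Vt/C + R·V̇ + PEEP.
R·V̇ = PIP − Vt/C − PEEP = 37.6 − 410/65.1 − 8 = 37.6 − 6.298 − 8 = 23.302 cmH2O.
R = 23.302 / 1.0833 = 21.51 cmH2O·s/L.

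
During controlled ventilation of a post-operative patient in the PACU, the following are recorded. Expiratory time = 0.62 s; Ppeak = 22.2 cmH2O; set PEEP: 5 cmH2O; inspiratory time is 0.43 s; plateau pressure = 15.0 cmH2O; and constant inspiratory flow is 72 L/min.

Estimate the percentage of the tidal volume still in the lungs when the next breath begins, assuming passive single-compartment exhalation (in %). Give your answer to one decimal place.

13.5

Flow: 72 L/min ÷ 60 = 1.2 L/s.
Vt = flow × Ti = 1.2 L/s × 0.43 s × 1000 mL/L = 516.0 mL.
R = (PIP − Pplat)/V̇ = (22.2 − 15.0) / 1.2 = 7.2/1.2 = 6.0 cmH2O·s/L.
C = Vt/(Pplat − PEEP) = 516.0 / (15.0 − 5) = 516.0/10.0 = 51.6 mL/cmH2O.
τ = R × C = 6.0 × 0.0516 L/cmH2O = 0.3096 s.
Fraction remaining at end-expiration = e^(−Te/τ) = e^(−0.62/0.3096) = 0.135 → 13.5%.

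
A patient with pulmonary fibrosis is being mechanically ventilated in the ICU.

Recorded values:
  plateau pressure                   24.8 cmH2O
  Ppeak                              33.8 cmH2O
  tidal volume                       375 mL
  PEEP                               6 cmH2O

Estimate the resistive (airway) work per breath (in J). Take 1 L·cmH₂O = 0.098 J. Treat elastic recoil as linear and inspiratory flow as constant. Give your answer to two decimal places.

With constant inspiratory flow the resistive pressure is constant at PIP − Pplat = 33.8 − 24.8 = 9.0 cmH2O, so resistive work = 9.0 × 0.375 = 3.375 L·cmH2O.
× 0.098 J/(L·cmH2O) → 0.3308 J.

0.33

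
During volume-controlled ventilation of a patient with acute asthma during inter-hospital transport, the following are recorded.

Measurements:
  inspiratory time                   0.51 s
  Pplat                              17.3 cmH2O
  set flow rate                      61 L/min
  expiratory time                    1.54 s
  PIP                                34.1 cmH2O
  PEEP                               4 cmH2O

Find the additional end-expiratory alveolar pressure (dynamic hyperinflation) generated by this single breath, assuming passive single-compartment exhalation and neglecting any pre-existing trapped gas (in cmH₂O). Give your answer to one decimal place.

1.2

Flow: 61 L/min ÷ 60 = 1.0167 L/s.
Vt = flow × Ti = 1.0167 L/s × 0.51 s × 1000 mL/L = 518.52 mL.
R = (PIP − Pplat)/V̇ = (34.1 − 17.3) / 1.0167 = 16.8/1.0167 = 16.524 cmH2O·s/L.
C = Vt/(Pplat − PEEP) = 518.52 / (17.3 − 4) = 518.52/13.3 = 38.986 mL/cmH2O.
τ = R × C = 16.524 × 0.03899 L/cmH2O = 0.6443 s.
Fraction remaining = e^(−Te/τ) = e^(−1.54/0.6443) = 0.09161; trapped volume = 518.52 × 0.09161 = 47.502 mL.
Additional alveolar pressure from trapping ≈ V_trapped / C = 47.502 / 38.986 = 1.218 cmH2O.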